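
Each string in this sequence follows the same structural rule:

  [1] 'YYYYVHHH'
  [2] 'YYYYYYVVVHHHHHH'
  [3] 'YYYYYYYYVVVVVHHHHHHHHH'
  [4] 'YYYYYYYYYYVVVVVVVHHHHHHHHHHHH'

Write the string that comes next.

Reading off run lengths: Y runs 4, 6, 8, 10; V runs 1, 3, 5, 7; H runs 3, 6, 9, 12 — each is linear in n (n = 1, 2, …).
Setting n = 5 gives 12, 9, 15 characters in each block.

YYYYYYYYYYYYVVVVVVVVVHHHHHHHHHHHHHHH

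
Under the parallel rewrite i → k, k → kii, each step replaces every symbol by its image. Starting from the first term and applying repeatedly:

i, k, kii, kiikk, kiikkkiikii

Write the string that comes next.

kiikkkiikiikiikkkiikk

Expanding kiikkkiikii: k→kii, i→k, i→k, k→kii, k→kii, k→kii, i→k, i→k, k→kii, i→k, i→k. Concatenated: kii k k kii kii kii k k kii k k.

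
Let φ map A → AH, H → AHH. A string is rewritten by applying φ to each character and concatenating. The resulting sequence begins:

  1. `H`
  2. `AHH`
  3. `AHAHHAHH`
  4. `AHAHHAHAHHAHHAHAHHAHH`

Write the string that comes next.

Rewriting the 21 symbols of AHAHHAHAHHAHHAHAHHAHH one by one yields AH AHH AH AHH AHH AH AHH AH AHH AHH AH AHH AHH AH AHH AH AHH AHH AH AHH AHH; concatenated:

AHAHHAHAHHAHHAHAHHAHAHHAHHAHAHHAHHAHAHHAHAHHAHHAHAHHAHH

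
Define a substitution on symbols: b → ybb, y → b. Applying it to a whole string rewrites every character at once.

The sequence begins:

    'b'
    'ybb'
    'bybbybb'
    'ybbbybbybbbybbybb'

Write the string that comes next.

Rewriting the 17 symbols of ybbbybbybbbybbybb one by one yields b ybb ybb ybb b ybb ybb b ybb ybb ybb b ybb ybb b ybb ybb; concatenated:

bybbybbybbbybbybbbybbybbybbbybbybbbybbybb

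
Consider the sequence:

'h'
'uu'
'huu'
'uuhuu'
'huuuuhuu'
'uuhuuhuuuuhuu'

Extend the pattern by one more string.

huuuuhuuuuhuuhuuuuhuu

This is a Fibonacci-style word recurrence s(k) = s(k−2)·s(k−1): e.g. h·uu = huu.
So term 7 is huuuuhuu·uuhuuhuuuuhuu.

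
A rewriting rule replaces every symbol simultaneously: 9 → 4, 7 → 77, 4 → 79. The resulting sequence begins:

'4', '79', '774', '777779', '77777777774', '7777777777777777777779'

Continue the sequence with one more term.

7777777777777777777777777777777777777777774

Applying the rule to each of the 22 symbols of 7777777777777777777779 gives the pieces 77 77 77 77 77 77 77 77 77 77 77 77 77 77 77 77 77 77 77 77 77 4, which concatenate to the answer.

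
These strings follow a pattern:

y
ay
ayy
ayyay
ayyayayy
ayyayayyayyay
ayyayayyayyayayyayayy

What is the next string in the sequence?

Each term (from the third on) is the previous term followed by the one before it: term 3 = ay·y = ayy.
Continuing: ayyayayyayyayayyayayy · ayyayayyayyay gives term 8.

ayyayayyayyayayyayayyayyayayyayyay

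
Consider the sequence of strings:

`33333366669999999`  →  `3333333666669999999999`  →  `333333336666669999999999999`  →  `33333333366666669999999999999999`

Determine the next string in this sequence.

3333333333666666669999999999999999999

The n-th term is n+3 3's then n+1 6's then 3n-2 9's, where the shown terms are n = 3, 4, 5, 6.
Setting n = 7 gives 10, 8, 19 characters in each block.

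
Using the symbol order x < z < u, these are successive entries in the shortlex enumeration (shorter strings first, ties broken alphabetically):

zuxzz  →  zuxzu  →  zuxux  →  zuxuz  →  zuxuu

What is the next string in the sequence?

Find the rightmost character of zuxuu below u, bump it to the next letter, and reset everything to its right to x.

zuzxx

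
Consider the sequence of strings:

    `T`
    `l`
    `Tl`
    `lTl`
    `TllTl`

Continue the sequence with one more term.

This is a Fibonacci-style word recurrence s(k) = s(k−2)·s(k−1): e.g. T·l = Tl.
Continuing: lTl · TllTl gives term 6.

lTlTllTl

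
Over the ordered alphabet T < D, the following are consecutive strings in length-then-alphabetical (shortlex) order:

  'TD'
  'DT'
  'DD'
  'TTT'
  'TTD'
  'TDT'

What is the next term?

TDD

The successor of TDT increments the rightmost position that isn't already D and resets every position after it to T.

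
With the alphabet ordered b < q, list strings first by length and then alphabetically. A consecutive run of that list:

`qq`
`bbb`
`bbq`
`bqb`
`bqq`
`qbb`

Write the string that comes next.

qbq

Find the rightmost character of qbb below q, bump it to the next letter, and reset everything to its right to b.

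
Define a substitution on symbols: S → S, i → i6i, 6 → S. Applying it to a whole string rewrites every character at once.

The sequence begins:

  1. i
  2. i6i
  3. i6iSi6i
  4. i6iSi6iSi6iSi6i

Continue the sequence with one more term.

Rewriting the 15 symbols of i6iSi6iSi6iSi6i one by one yields i6i S i6i S i6i S i6i S i6i S i6i S i6i S i6i; concatenated:

i6iSi6iSi6iSi6iSi6iSi6iSi6iSi6i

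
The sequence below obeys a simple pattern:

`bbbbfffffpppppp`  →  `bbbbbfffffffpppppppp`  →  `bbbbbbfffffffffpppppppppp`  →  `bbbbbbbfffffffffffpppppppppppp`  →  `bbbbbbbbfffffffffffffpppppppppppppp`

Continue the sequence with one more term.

The n-th term is n+1 b's then 2n-1 f's then 2n p's, where the shown terms are n = 3, 4, 5, 6, 7.
Setting n = 8 gives 9, 15, 16 characters in each block.

bbbbbbbbbfffffffffffffffpppppppppppppppp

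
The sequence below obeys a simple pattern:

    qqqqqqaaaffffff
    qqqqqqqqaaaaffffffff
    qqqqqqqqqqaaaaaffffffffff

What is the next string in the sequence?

The n-th term is 2n q's then n a's then 2n f's, where the shown terms are n = 3, 4, 5.
At n = 6 the blocks have lengths 12, 6, 12.

qqqqqqqqqqqqaaaaaaffffffffffff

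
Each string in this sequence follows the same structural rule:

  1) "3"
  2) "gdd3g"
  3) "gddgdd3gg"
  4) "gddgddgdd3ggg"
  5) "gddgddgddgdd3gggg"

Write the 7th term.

s(k+1) = gdd·s(k)·g, so each term gains gdd as a prefix and g as a suffix.
From gddgddgddgdd3gggg, 2 further steps: gddgddgddgdd3gggg → gddgddgddgddgdd3ggggg → (answer).

gddgddgddgddgddgdd3gggggg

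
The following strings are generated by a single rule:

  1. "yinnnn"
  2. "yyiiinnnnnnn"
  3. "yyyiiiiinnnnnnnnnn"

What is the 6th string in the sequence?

yyyyyyiiiiiiiiiiinnnnnnnnnnnnnnnnnnn

The n-th term is n y's then 2n-1 i's then 3n+1 n's (n = 1, 2, …).
Setting n = 6 gives 6, 11, 19 characters in each block.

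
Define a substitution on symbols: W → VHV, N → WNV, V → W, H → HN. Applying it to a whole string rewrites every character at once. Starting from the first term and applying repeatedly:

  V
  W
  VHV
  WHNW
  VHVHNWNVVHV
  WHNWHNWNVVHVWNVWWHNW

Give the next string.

Applying the rule to each of the 20 symbols of WHNWHNWNVVHVWNVWWHNW gives the pieces VHV HN WNV VHV HN WNV VHV WNV W W HN W VHV WNV W VHV VHV HN WNV VHV, which concatenate to the answer.

VHVHNWNVVHVHNWNVVHVWNVWWHNWVHVWNVWVHVVHVHNWNVVHV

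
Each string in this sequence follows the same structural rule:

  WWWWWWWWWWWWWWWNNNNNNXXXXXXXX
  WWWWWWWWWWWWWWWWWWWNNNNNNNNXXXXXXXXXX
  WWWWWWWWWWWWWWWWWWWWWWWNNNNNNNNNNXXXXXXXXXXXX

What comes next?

The n-th term is 4n+3 W's then 2n N's then 2n+2 X's, where the shown terms are n = 3, 4, 5.
Setting n = 6 gives 27, 12, 14 characters in each block.

WWWWWWWWWWWWWWWWWWWWWWWWWWWNNNNNNNNNNNNXXXXXXXXXXXXXX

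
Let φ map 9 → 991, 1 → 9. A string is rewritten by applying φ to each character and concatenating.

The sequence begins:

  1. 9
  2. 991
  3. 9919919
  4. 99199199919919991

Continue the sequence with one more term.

99199199919919991991991999199199919919919

Applying the rule to each of the 17 symbols of 99199199919919991 gives the pieces 991 991 9 991 991 9 991 991 991 9 991 991 9 991 991 991 9, which concatenate to the answer.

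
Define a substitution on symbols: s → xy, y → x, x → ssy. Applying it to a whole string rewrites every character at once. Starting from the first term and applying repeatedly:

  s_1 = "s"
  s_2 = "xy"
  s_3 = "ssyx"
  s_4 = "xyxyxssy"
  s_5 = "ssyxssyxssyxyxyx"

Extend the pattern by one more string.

Applying the rule to each of the 16 symbols of ssyxssyxssyxyxyx gives the pieces xy xy x ssy xy xy x ssy xy xy x ssy x ssy x ssy, which concatenate to the answer.

xyxyxssyxyxyxssyxyxyxssyxssyxssy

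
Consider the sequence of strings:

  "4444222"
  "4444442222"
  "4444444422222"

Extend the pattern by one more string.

4444444444222222

Reading off run lengths: 4 runs 4, 6, 8; 2 runs 3, 4, 5 — each is linear in n, where the shown terms are n = 2, 3, 4.
At n = 5 the blocks have lengths 10, 6.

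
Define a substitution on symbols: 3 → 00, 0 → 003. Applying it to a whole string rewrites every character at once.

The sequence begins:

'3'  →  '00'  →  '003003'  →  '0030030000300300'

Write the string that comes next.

Rewriting the 16 symbols of 0030030000300300 one by one yields 003 003 00 003 003 00 003 003 003 003 00 003 003 00 003 003; concatenated:

00300300003003000030030030030000300300003003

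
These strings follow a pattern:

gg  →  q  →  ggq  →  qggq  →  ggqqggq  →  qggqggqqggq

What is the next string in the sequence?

ggqqggqqggqggqqggq

Each term (from the third on) is the two preceding terms concatenated in order: term 3 = gg·q = ggq.
Continuing: ggqqggq · qggqggqqggq gives term 7.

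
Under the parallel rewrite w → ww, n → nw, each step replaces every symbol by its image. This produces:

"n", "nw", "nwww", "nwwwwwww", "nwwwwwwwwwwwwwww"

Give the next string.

Rewriting the 16 symbols of nwwwwwwwwwwwwwww one by one yields nw ww ww ww ww ww ww ww ww ww ww ww ww ww ww ww; concatenated:

nwwwwwwwwwwwwwwwwwwwwwwwwwwwwwww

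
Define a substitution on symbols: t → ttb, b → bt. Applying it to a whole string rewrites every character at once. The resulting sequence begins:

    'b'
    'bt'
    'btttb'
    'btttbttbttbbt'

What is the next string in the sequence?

btttbttbttbbtttbttbbtttbttbbtbtttb

Applying the rule to each of the 13 symbols of btttbttbttbbt gives the pieces bt ttb ttb ttb bt ttb ttb bt ttb ttb bt bt ttb, which concatenate to the answer.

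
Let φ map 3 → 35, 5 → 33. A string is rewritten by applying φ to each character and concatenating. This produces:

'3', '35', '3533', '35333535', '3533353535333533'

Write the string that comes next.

35333535353335333533353535333535

Replace each of the 16 characters of 3533353535333533 in place — 35 33 35 35 35 33 35 33 35 33 35 35 35 33 35 35 — and concatenate.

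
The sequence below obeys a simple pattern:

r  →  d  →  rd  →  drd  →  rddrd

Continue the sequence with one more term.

drdrddrd

Each term (from the third on) is the two preceding terms concatenated in order: term 3 = r·d = rd.
Continuing: drd · rddrd gives term 6.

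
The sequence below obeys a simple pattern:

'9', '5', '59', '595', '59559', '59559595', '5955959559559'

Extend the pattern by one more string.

From term 3 onward, concatenate the last term with the second-to-last: 5·9 = 59, 59·5 = 595, …
Continuing: 5955959559559 · 59559595 gives term 8.

595595955955959559595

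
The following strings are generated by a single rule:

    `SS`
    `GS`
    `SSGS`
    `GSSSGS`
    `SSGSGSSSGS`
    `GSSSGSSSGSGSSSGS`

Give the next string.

This is a Fibonacci-style word recurrence s(k) = s(k−2)·s(k−1): e.g. SS·GS = SSGS.
So term 7 is SSGSGSSSGS·GSSSGSSSGSGSSSGS.

SSGSGSSSGSGSSSGSSSGSGSSSGS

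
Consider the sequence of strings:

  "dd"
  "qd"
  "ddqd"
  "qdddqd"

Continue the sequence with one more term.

This is a Fibonacci-style word recurrence s(k) = s(k−2)·s(k−1): e.g. dd·qd = ddqd.
The next term joins ddqd and qdddqd.

ddqdqdddqd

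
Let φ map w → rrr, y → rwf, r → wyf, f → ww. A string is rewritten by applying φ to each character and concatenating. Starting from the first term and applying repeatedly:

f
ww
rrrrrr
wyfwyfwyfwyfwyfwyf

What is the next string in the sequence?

Replace each of the 18 characters of wyfwyfwyfwyfwyfwyf in place — rrr rwf ww rrr rwf ww rrr rwf ww rrr rwf ww rrr rwf ww rrr rwf ww — and concatenate.

rrrrwfwwrrrrwfwwrrrrwfwwrrrrwfwwrrrrwfwwrrrrwfww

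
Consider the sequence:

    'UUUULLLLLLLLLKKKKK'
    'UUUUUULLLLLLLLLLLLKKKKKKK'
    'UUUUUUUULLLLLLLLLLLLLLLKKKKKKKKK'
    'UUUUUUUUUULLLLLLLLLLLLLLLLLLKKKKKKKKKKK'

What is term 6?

Each string has the form U^{2n} L^{3n+3} K^{2n+1}, where the shown terms are n = 2, 3, 4, 5.
Setting n = 7 gives 14, 24, 15 characters in each block.

UUUUUUUUUUUUUULLLLLLLLLLLLLLLLLLLLLLLLKKKKKKKKKKKKKKK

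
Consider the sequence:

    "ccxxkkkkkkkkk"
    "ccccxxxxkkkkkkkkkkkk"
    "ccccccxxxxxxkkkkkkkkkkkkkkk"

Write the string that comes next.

ccccccccxxxxxxxxkkkkkkkkkkkkkkkkkk

Reading off run lengths: c runs 2, 4, 6; x runs 2, 4, 6; k runs 9, 12, 15 — each is linear in n, where the shown terms are n = 2, 3, 4.
For the next term, n = 5, so the run lengths are 8, 8, 18.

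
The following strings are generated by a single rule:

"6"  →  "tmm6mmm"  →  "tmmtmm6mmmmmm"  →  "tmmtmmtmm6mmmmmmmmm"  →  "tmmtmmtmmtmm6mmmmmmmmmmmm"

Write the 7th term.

s(k+1) = tmm·s(k)·mmm, so each term gains tmm as a prefix and mmm as a suffix.
From tmmtmmtmmtmm6mmmmmmmmmmmm, 2 further steps: tmmtmmtmmtmm6mmmmmmmmmmmm → tmmtmmtmmtmmtmm6mmmmmmmmmmmmmmm → (answer).

tmmtmmtmmtmmtmmtmm6mmmmmmmmmmmmmmmmmm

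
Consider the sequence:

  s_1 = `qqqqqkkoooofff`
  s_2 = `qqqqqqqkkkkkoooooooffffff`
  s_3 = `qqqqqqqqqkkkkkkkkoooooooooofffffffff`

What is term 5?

Reading off run lengths: q runs 5, 7, 9; k runs 2, 5, 8; o runs 4, 7, 10; f runs 3, 6, 9 — each is linear in n (n = 1, 2, …).
At n = 5 the blocks have lengths 13, 14, 16, 15.

qqqqqqqqqqqqqkkkkkkkkkkkkkkoooooooooooooooofffffffffffffff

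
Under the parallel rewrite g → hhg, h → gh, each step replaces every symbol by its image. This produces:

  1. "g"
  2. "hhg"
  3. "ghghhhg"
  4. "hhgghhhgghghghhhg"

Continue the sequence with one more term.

Rewriting the 17 symbols of hhgghhhgghghghhhg one by one yields gh gh hhg hhg gh gh gh hhg hhg gh hhg gh hhg gh gh gh hhg; concatenated:

ghghhhghhgghghghhhghhgghhhgghhhgghghghhhg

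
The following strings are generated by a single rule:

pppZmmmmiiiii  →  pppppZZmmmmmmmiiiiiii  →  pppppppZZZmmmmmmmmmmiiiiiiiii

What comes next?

Each string has the form p^{2n+1} Z^{n} m^{3n+1} i^{2n+3} (n = 1, 2, …).
For the next term, n = 4, so the run lengths are 9, 4, 13, 11.

pppppppppZZZZmmmmmmmmmmmmmiiiiiiiiiii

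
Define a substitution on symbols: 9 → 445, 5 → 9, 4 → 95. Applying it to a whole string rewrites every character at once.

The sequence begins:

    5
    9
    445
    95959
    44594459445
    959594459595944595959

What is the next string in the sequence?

Applying the rule to each of the 21 symbols of 959594459595944595959 gives the pieces 445 9 445 9 445 95 95 9 445 9 445 9 445 95 95 9 445 9 445 9 445, which concatenate to the answer.

4459445944595959445944594459595944594459445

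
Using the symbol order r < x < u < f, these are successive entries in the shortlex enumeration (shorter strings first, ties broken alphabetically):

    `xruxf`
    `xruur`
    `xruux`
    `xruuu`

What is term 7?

Continuing the enumeration 3 steps past xruuu: xruuu → xruuf → xrufr → (answer).

xrufx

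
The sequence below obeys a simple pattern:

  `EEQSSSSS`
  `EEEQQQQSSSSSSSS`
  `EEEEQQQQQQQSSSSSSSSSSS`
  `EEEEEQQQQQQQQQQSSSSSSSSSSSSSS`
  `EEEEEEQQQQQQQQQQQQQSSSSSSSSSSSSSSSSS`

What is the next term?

EEEEEEEQQQQQQQQQQQQQQQQSSSSSSSSSSSSSSSSSSSS

Term n consists of n+1 E's, followed by 3n-2 Q's, followed by 3n+2 S's (n = 1, 2, …).
At n = 6 the blocks have lengths 7, 16, 20.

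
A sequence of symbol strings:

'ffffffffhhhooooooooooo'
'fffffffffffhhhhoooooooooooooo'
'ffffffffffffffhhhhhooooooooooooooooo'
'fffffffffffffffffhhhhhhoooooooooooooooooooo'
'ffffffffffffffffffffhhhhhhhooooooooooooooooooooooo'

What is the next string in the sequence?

fffffffffffffffffffffffhhhhhhhhoooooooooooooooooooooooooo

Term n consists of 3n-1 f's, followed by n h's, followed by 3n+2 o's, where the shown terms are n = 3, 4, 5, 6, 7.
For the next term, n = 8, so the run lengths are 23, 8, 26.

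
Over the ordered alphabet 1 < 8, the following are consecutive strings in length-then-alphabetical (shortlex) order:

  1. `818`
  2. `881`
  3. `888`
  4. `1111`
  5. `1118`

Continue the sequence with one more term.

Treat 1118 as a base-2 numeral over the given alphabet and add one, carrying through any trailing 8's.

1181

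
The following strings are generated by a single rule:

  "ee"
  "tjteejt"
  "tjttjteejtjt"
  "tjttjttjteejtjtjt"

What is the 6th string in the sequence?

s(k+1) = tjt·s(k)·jt, so each term gains tjt as a prefix and jt as a suffix.
From tjttjttjteejtjtjt, 2 further steps: tjttjttjteejtjtjt → tjttjttjttjteejtjtjtjt → (answer).

tjttjttjttjttjteejtjtjtjtjt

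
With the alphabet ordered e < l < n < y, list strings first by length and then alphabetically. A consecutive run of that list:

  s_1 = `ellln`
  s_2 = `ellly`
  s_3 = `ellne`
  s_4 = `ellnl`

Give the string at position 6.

Advancing 2 positions from ellnl through ellnl → ellnn reaches term 6.

ellny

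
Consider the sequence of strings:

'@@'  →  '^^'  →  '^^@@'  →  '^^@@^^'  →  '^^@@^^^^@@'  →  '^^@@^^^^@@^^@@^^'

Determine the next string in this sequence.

^^@@^^^^@@^^@@^^^^@@^^^^@@

From term 3 onward, concatenate the last term with the second-to-last: ^^·@@ = ^^@@, ^^@@·^^ = ^^@@^^, …
So term 7 is ^^@@^^^^@@^^@@^^·^^@@^^^^@@.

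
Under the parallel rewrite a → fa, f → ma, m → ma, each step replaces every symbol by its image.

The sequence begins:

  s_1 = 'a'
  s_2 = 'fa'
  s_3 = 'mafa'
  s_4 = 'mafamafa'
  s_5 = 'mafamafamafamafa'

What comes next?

Rewriting the 16 symbols of mafamafamafamafa one by one yields ma fa ma fa ma fa ma fa ma fa ma fa ma fa ma fa; concatenated:

mafamafamafamafamafamafamafamafa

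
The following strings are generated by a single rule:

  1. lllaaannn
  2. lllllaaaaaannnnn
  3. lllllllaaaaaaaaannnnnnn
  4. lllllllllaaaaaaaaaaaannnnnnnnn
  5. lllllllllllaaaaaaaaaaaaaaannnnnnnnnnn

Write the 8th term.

lllllllllllllllllaaaaaaaaaaaaaaaaaaaaaaaannnnnnnnnnnnnnnnn

The n-th term is 2n+1 l's then 3n a's then 2n+1 n's (n = 1, 2, …).
At n = 8 the blocks have lengths 17, 24, 17.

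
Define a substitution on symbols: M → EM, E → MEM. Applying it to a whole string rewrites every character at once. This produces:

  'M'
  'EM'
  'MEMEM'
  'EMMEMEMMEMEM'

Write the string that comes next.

Rewriting each symbol of EMMEMEMMEMEM: E→MEM, M→EM, M→EM, E→MEM, M→EM, E→MEM, M→EM, M→EM, E→MEM, M→EM, E→MEM, M→EM, which concatenates to MEM EM EM MEM EM MEM EM EM MEM EM MEM EM.

MEMEMEMMEMEMMEMEMEMMEMEMMEMEM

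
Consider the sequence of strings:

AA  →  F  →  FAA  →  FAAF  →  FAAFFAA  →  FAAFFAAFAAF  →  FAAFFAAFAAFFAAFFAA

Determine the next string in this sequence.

FAAFFAAFAAFFAAFFAAFAAFFAAFAAF

This is a Fibonacci-style word recurrence s(k) = s(k−1)·s(k−2): e.g. F·AA = FAA.
So term 8 is FAAFFAAFAAFFAAFFAA·FAAFFAAFAAF.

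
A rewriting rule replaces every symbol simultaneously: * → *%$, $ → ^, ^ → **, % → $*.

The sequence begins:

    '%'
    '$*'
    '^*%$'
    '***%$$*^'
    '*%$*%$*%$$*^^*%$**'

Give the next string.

Applying the rule to each of the 18 symbols of *%$*%$*%$$*^^*%$** gives the pieces *%$ $* ^ *%$ $* ^ *%$ $* ^ ^ *%$ ** ** *%$ $* ^ *%$ *%$, which concatenate to the answer.

*%$$*^*%$$*^*%$$*^^*%$*****%$$*^*%$*%$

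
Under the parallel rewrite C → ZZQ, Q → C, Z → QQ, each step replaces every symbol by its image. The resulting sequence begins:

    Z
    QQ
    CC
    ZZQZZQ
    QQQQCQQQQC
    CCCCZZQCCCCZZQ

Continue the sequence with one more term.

Replace each of the 14 characters of CCCCZZQCCCCZZQ in place — ZZQ ZZQ ZZQ ZZQ QQ QQ C ZZQ ZZQ ZZQ ZZQ QQ QQ C — and concatenate.

ZZQZZQZZQZZQQQQQCZZQZZQZZQZZQQQQQC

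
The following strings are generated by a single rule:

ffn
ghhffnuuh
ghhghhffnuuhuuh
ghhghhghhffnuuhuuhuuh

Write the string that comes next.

Every step adds ghh to the front and uuh to the end of the previous string.
Applying this once more to ghhghhghhffnuuhuuhuuh:

ghhghhghhghhffnuuhuuhuuhuuh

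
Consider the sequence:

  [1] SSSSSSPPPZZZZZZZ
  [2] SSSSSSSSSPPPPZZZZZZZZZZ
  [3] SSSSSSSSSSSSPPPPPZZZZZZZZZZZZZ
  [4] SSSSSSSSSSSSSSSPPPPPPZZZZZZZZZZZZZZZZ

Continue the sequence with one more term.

The n-th term is 3n S's then n+1 P's then 3n+1 Z's, where the shown terms are n = 2, 3, 4, 5.
For the next term, n = 6, so the run lengths are 18, 7, 19.

SSSSSSSSSSSSSSSSSSPPPPPPPZZZZZZZZZZZZZZZZZZZ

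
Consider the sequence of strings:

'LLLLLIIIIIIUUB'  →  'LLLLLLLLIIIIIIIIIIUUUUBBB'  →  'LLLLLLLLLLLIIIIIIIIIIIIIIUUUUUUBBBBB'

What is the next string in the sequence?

Each string has the form L^{3n+2} I^{4n+2} U^{2n} B^{2n-1} (n = 1, 2, …).
For the next term, n = 4, so the run lengths are 14, 18, 8, 7.

LLLLLLLLLLLLLLIIIIIIIIIIIIIIIIIIUUUUUUUUBBBBBBB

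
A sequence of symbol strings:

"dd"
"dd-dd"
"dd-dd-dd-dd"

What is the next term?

Every step duplicates the string with '-' between the halves.
So the next term is two copies of dd-dd-dd-dd with '-' between the halves.

dd-dd-dd-dd-dd-dd-dd-dd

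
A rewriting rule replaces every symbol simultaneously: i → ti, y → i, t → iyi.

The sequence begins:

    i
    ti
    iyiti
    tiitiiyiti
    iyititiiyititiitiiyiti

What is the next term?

Applying the rule to each of the 22 symbols of iyititiiyititiitiiyiti gives the pieces ti i ti iyi ti iyi ti ti i ti iyi ti iyi ti ti iyi ti ti i ti iyi ti, which concatenate to the answer.

tiitiiyitiiyititiitiiyitiiyititiiyititiitiiyiti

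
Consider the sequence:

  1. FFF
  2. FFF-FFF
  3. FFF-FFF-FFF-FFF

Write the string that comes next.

FFF-FFF-FFF-FFF-FFF-FFF-FFF-FFF

Each string is two copies of the previous one joined by '-'.
So the next term is two copies of FFF-FFF-FFF-FFF with '-' between the halves.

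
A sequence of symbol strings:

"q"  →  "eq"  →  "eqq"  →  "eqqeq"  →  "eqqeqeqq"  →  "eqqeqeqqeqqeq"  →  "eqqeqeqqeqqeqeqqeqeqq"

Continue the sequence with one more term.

From term 3 onward, concatenate the last term with the second-to-last: eq·q = eqq, eqq·eq = eqqeq, …
Continuing: eqqeqeqqeqqeqeqqeqeqq · eqqeqeqqeqqeq gives term 8.

eqqeqeqqeqqeqeqqeqeqqeqqeqeqqeqqeq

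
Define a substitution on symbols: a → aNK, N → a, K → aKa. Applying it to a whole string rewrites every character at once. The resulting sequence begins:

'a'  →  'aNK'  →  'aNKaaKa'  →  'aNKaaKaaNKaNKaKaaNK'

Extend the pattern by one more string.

aNKaaKaaNKaNKaKaaNKaNKaaKaaNKaaKaaNKaKaaNKaNKaaKa

Applying the rule to each of the 19 symbols of aNKaaKaaNKaNKaKaaNK gives the pieces aNK a aKa aNK aNK aKa aNK aNK a aKa aNK a aKa aNK aKa aNK aNK a aKa, which concatenate to the answer.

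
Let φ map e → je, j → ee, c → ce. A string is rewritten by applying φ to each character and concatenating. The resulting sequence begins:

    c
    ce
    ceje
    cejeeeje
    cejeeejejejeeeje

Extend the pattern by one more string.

cejeeejejejeeejeeejeeejejejeeeje

Replace each of the 16 characters of cejeeejejejeeeje in place — ce je ee je je je ee je ee je ee je je je ee je — and concatenate.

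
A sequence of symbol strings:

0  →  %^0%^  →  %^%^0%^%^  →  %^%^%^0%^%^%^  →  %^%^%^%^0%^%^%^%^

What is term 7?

%^%^%^%^%^%^0%^%^%^%^%^%^

s(k+1) = %^·s(k)·%^, so each term gains %^ as a prefix and %^ as a suffix.
From %^%^%^%^0%^%^%^%^, 2 further steps: %^%^%^%^0%^%^%^%^ → %^%^%^%^%^0%^%^%^%^%^ → (answer).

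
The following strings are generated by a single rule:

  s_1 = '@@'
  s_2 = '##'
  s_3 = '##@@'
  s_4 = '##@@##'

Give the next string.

This is a Fibonacci-style word recurrence s(k) = s(k−1)·s(k−2): e.g. ##·@@ = ##@@.
So term 5 is ##@@##·##@@.

##@@####@@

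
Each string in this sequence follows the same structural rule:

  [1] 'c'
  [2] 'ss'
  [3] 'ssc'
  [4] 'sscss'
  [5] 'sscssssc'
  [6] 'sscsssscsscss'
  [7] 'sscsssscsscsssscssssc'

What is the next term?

sscsssscsscsssscsssscsscsssscsscss

Each term (from the third on) is the previous term followed by the one before it: term 3 = ss·c = ssc.
The next term joins sscsssscsscsssscssssc and sscsssscsscss.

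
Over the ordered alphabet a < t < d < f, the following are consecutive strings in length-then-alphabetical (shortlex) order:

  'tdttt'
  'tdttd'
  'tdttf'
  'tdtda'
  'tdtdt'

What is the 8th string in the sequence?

tdtfa

Stepping forward 3 times from tdtdt: tdtdt → tdtdd → tdtdf, then the target.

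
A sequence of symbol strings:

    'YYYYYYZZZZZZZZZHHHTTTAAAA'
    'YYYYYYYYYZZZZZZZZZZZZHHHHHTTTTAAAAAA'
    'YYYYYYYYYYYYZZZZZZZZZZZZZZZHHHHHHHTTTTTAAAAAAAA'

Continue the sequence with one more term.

The n-th term is 3n Y's then 3n+3 Z's then 2n-1 H's then n+1 T's then 2n A's, where the shown terms are n = 2, 3, 4.
At n = 5 the blocks have lengths 15, 18, 9, 6, 10.

YYYYYYYYYYYYYYYZZZZZZZZZZZZZZZZZZHHHHHHHHHTTTTTTAAAAAAAAAA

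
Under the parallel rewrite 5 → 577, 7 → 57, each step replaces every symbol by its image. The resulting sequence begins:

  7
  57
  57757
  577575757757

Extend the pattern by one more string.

Rewriting each symbol of 577575757757: 5→577, 7→57, 7→57, 5→577, 7→57, 5→577, 7→57, 5→577, 7→57, 7→57, 5→577, 7→57, which concatenates to 577 57 57 577 57 577 57 577 57 57 577 57.

57757575775757757577575757757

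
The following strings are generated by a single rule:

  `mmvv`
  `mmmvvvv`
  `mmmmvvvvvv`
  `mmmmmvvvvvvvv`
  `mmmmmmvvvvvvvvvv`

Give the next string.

The n-th term is n+1 m's then 2n v's (n = 1, 2, …).
For the next term, n = 6, so the run lengths are 7, 12.

mmmmmmmvvvvvvvvvvvv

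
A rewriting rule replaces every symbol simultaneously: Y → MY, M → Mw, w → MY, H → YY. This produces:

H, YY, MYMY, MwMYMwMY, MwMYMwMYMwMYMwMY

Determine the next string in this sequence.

Rewriting the 16 symbols of MwMYMwMYMwMYMwMY one by one yields Mw MY Mw MY Mw MY Mw MY Mw MY Mw MY Mw MY Mw MY; concatenated:

MwMYMwMYMwMYMwMYMwMYMwMYMwMYMwMY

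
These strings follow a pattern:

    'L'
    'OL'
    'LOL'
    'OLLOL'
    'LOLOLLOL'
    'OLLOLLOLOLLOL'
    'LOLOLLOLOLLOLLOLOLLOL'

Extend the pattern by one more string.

Each term (from the third on) is the two preceding terms concatenated in order: term 3 = L·OL = LOL.
Continuing: OLLOLLOLOLLOL · LOLOLLOLOLLOLLOLOLLOL gives term 8.

OLLOLLOLOLLOLLOLOLLOLOLLOLLOLOLLOL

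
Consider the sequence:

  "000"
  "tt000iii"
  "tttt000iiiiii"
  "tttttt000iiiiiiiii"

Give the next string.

Every step adds tt to the front and iii to the end of the previous string.
Applying this once more to tttttt000iiiiiiiii:

tttttttt000iiiiiiiiiiii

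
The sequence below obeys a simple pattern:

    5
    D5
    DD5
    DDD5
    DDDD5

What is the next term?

DDDDD5

The strings grow by a fixed prefix D each time.
One more step from DDDD5 gives the answer.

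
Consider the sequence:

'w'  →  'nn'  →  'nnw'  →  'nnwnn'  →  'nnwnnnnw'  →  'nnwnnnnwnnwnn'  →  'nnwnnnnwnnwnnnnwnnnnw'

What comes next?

From term 3 onward, concatenate the last term with the second-to-last: nn·w = nnw, nnw·nn = nnwnn, …
So term 8 is nnwnnnnwnnwnnnnwnnnnw·nnwnnnnwnnwnn.

nnwnnnnwnnwnnnnwnnnnwnnwnnnnwnnwnn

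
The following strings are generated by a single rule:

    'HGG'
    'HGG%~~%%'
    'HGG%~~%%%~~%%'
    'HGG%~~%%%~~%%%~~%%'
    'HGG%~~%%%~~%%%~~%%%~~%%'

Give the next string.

Every step adds %~~%% to the end: s(k+1) = s(k)·%~~%%.
Applying this once more to HGG%~~%%%~~%%%~~%%%~~%%:

HGG%~~%%%~~%%%~~%%%~~%%%~~%%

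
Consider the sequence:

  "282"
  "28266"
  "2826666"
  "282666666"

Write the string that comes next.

Each term is the previous one with 66 appended.
So the next term is 282666666·66.

28266666666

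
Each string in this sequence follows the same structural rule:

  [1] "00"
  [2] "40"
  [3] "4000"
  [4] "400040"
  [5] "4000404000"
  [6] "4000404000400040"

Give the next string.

Each term (from the third on) is the previous term followed by the one before it: term 3 = 40·00 = 4000.
The next term joins 4000404000400040 and 4000404000.

40004040004000404000404000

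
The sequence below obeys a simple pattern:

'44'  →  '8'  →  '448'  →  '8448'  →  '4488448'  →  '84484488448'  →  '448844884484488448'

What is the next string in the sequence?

This is a Fibonacci-style word recurrence s(k) = s(k−2)·s(k−1): e.g. 44·8 = 448.
Continuing: 84484488448 · 448844884484488448 gives term 8.

84484488448448844884484488448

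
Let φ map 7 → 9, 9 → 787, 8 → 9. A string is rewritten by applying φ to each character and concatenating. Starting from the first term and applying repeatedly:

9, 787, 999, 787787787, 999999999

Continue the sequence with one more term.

787787787787787787787787787

Apply φ to 999999999 symbol by symbol: 9→787, 9→787, 9→787, 9→787, 9→787, 9→787, 9→787, 9→787, 9→787; joined: 787 787 787 787 787 787 787 787 787.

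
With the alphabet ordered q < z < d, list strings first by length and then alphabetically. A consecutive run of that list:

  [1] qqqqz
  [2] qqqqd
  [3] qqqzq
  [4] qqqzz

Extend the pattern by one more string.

Find the rightmost character of qqqzz below d, bump it to the next letter, and reset everything to its right to q.

qqqzd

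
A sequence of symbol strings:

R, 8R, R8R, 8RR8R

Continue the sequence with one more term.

R8R8RR8R

From term 3 onward, concatenate the second-to-last term with the last: R·8R = R8R, 8R·R8R = 8RR8R, …
So term 5 is R8R·8RR8R.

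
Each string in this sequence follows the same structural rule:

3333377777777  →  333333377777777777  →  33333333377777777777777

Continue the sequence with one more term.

Each string has the form 3^{2n+1} 7^{3n+2}, where the shown terms are n = 2, 3, 4.
Setting n = 5 gives 11, 17 characters in each block.

3333333333377777777777777777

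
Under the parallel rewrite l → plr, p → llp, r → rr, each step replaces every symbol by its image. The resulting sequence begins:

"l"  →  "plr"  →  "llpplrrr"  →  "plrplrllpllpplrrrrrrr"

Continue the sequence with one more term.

Applying the rule to each of the 21 symbols of plrplrllpllpplrrrrrrr gives the pieces llp plr rr llp plr rr plr plr llp plr plr llp llp plr rr rr rr rr rr rr rr, which concatenate to the answer.

llpplrrrllpplrrrplrplrllpplrplrllpllpplrrrrrrrrrrrrrrr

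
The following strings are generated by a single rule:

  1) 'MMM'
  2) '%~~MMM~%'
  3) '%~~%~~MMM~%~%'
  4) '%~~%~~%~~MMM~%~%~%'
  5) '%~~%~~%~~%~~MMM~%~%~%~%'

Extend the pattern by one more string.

%~~%~~%~~%~~%~~MMM~%~%~%~%~%

Each term wraps the previous one in %~~ on the left and ~% on the right.
One more step from %~~%~~%~~%~~MMM~%~%~%~% gives the answer.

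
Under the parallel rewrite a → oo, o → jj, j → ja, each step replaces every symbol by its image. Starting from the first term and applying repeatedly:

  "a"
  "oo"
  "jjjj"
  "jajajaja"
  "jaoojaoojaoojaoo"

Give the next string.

Rewriting the 16 symbols of jaoojaoojaoojaoo one by one yields ja oo jj jj ja oo jj jj ja oo jj jj ja oo jj jj; concatenated:

jaoojjjjjaoojjjjjaoojjjjjaoojjjj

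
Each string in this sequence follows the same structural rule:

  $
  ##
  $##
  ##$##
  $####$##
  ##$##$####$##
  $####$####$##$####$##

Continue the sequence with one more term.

This is a Fibonacci-style word recurrence s(k) = s(k−2)·s(k−1): e.g. $·## = $##.
So term 8 is ##$##$####$##·$####$####$##$####$##.

##$##$####$##$####$####$##$####$##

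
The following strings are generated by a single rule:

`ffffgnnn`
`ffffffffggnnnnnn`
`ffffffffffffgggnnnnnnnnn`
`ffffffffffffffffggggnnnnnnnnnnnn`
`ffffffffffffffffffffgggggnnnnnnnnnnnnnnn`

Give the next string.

The n-th term is 4n f's then n g's then 3n n's (n = 1, 2, …).
For the next term, n = 6, so the run lengths are 24, 6, 18.

ffffffffffffffffffffffffggggggnnnnnnnnnnnnnnnnnn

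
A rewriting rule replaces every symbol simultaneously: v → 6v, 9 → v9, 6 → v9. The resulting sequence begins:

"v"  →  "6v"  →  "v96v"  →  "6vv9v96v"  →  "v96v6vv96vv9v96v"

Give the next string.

Replace each of the 16 characters of v96v6vv96vv9v96v in place — 6v v9 v9 6v v9 6v 6v v9 v9 6v 6v v9 6v v9 v9 6v — and concatenate.

6vv9v96vv96v6vv9v96v6vv96vv9v96v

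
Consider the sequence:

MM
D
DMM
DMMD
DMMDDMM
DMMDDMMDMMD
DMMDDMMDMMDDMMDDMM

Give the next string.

From term 3 onward, concatenate the last term with the second-to-last: D·MM = DMM, DMM·D = DMMD, …
So term 8 is DMMDDMMDMMDDMMDDMM·DMMDDMMDMMD.

DMMDDMMDMMDDMMDDMMDMMDDMMDMMD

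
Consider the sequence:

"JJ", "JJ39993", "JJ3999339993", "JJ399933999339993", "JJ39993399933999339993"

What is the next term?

Each term is the previous one with 39993 appended.
Applying this once more to JJ39993399933999339993:

JJ3999339993399933999339993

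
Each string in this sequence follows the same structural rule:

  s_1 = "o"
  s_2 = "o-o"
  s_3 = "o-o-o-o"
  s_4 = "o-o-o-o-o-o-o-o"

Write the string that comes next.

o-o-o-o-o-o-o-o-o-o-o-o-o-o-o-o

Every step duplicates the string with '-' between the halves.
So the next term is two copies of o-o-o-o-o-o-o-o with '-' between the halves.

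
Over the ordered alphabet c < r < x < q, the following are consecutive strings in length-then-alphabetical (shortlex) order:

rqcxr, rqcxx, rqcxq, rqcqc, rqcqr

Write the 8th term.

rqrcc

Continuing the enumeration 3 steps past rqcqr: rqcqr → rqcqx → rqcqq → (answer).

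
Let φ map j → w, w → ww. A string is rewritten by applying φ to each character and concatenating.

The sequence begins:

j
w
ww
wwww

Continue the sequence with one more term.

wwwwwwww

Apply φ to wwww symbol by symbol: w→ww, w→ww, w→ww, w→ww; joined: ww ww ww ww.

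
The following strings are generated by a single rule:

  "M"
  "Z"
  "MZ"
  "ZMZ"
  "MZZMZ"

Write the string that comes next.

Each term (from the third on) is the two preceding terms concatenated in order: term 3 = M·Z = MZ.
Continuing: ZMZ · MZZMZ gives term 6.

ZMZMZZMZ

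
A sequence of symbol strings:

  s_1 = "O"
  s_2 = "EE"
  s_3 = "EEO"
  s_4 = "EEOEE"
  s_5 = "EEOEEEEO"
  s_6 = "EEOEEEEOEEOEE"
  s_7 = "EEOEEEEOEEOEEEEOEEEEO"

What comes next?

EEOEEEEOEEOEEEEOEEEEOEEOEEEEOEEOEE

This is a Fibonacci-style word recurrence s(k) = s(k−1)·s(k−2): e.g. EE·O = EEO.
Continuing: EEOEEEEOEEOEEEEOEEEEO · EEOEEEEOEEOEE gives term 8.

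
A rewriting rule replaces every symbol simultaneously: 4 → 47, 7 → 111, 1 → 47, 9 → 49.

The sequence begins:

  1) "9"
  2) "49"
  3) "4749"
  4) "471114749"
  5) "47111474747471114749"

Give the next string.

Replace each of the 20 characters of 47111474747471114749 in place — 47 111 47 47 47 47 111 47 111 47 111 47 111 47 47 47 47 111 47 49 — and concatenate.

4711147474747111471114711147111474747471114749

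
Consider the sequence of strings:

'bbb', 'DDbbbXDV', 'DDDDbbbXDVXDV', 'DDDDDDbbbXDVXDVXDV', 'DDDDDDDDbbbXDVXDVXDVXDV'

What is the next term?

s(k+1) = DD·s(k)·XDV, so each term gains DD as a prefix and XDV as a suffix.
Applying this once more to DDDDDDDDbbbXDVXDVXDVXDV:

DDDDDDDDDDbbbXDVXDVXDVXDVXDV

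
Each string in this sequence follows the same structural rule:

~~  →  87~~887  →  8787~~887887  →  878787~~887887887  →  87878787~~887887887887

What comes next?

8787878787~~887887887887887

s(k+1) = 87·s(k)·887, so each term gains 87 as a prefix and 887 as a suffix.
So the next term is 87·87878787~~887887887887·887.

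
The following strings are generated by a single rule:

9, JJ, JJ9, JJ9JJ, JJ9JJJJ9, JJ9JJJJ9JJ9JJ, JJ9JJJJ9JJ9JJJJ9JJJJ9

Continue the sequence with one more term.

JJ9JJJJ9JJ9JJJJ9JJJJ9JJ9JJJJ9JJ9JJ

Each term (from the third on) is the previous term followed by the one before it: term 3 = JJ·9 = JJ9.
Continuing: JJ9JJJJ9JJ9JJJJ9JJJJ9 · JJ9JJJJ9JJ9JJ gives term 8.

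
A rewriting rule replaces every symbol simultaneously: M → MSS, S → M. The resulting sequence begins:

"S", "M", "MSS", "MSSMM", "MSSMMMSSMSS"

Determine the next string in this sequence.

MSSMMMSSMSSMSSMMMSSMM

Rewriting each symbol of MSSMMMSSMSS: M→MSS, S→M, S→M, M→MSS, M→MSS, M→MSS, S→M, S→M, M→MSS, S→M, S→M, which concatenates to MSS M M MSS MSS MSS M M MSS M M.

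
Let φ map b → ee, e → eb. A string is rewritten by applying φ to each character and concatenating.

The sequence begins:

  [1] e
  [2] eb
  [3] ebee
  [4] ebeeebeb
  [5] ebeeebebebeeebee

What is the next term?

Rewriting the 16 symbols of ebeeebebebeeebee one by one yields eb ee eb eb eb ee eb ee eb ee eb eb eb ee eb eb; concatenated:

ebeeebebebeeebeeebeeebebebeeebeb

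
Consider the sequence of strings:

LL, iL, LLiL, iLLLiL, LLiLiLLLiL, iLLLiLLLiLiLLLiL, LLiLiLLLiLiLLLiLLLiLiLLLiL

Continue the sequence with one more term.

This is a Fibonacci-style word recurrence s(k) = s(k−2)·s(k−1): e.g. LL·iL = LLiL.
Continuing: iLLLiLLLiLiLLLiL · LLiLiLLLiLiLLLiLLLiLiLLLiL gives term 8.

iLLLiLLLiLiLLLiLLLiLiLLLiLiLLLiLLLiLiLLLiL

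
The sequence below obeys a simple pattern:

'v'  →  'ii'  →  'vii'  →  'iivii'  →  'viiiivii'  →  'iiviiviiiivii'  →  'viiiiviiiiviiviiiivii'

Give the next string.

This is a Fibonacci-style word recurrence s(k) = s(k−2)·s(k−1): e.g. v·ii = vii.
The next term joins iiviiviiiivii and viiiiviiiiviiviiiivii.

iiviiviiiiviiviiiiviiiiviiviiiivii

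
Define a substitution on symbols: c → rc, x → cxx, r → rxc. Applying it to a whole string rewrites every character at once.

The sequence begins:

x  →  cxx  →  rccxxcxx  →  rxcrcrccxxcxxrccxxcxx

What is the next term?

rxccxxrcrxcrcrxcrcrccxxcxxrccxxcxxrxcrcrccxxcxxrccxxcxx

Replace each of the 21 characters of rxcrcrccxxcxxrccxxcxx in place — rxc cxx rc rxc rc rxc rc rc cxx cxx rc cxx cxx rxc rc rc cxx cxx rc cxx cxx — and concatenate.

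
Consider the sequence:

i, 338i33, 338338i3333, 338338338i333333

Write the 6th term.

Every step adds 338 to the front and 33 to the end of the previous string.
From 338338338i333333, 2 further steps: 338338338i333333 → 338338338338i33333333 → (answer).

338338338338338i3333333333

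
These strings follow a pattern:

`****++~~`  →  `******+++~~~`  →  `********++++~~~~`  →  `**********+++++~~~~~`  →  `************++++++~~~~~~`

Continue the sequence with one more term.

**************+++++++~~~~~~~

Reading off run lengths: * runs 4, 6, 8, 10, 12; + runs 2, 3, 4, 5, 6; ~ runs 2, 3, 4, 5, 6 — each is linear in n, where the shown terms are n = 2, 3, 4, 5, 6.
Setting n = 7 gives 14, 7, 7 characters in each block.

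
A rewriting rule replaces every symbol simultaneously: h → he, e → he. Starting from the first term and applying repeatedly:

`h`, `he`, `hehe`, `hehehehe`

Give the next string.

Rewriting each symbol of hehehehe: h→he, e→he, h→he, e→he, h→he, e→he, h→he, e→he, which concatenates to he he he he he he he he.

hehehehehehehehe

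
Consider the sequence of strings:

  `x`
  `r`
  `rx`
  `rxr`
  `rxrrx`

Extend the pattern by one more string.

rxrrxrxr

Each term (from the third on) is the previous term followed by the one before it: term 3 = r·x = rx.
So term 6 is rxrrx·rxr.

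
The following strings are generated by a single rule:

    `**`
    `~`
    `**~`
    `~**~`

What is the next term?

**~~**~

Each term (from the third on) is the two preceding terms concatenated in order: term 3 = **·~ = **~.
So term 5 is **~·~**~.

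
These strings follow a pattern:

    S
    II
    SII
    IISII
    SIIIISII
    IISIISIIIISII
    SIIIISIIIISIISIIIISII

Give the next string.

This is a Fibonacci-style word recurrence s(k) = s(k−2)·s(k−1): e.g. S·II = SII.
The next term joins IISIISIIIISII and SIIIISIIIISIISIIIISII.

IISIISIIIISIISIIIISIIIISIISIIIISII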